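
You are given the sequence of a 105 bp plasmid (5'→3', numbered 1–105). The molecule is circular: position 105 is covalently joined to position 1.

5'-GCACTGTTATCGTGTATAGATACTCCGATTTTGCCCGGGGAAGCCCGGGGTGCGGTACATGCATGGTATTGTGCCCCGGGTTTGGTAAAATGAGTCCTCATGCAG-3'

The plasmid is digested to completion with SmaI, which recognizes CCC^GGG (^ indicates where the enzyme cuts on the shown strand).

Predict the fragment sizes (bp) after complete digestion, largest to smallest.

64, 31, 10 bp

SmaI sites (CCCGGG) start at positions 34, 44, 75.
SmaI cuts after base 3 of each site, so after positions 36, 46, 77.
Circular molecule, 3 cuts → 3 fragments:
  37–46 → 10 bp
  47–77 → 31 bp
  78–105 then 1–36 → 28 + 36 = 64 bp
Sorted largest to smallest: 64, 31, 10 bp.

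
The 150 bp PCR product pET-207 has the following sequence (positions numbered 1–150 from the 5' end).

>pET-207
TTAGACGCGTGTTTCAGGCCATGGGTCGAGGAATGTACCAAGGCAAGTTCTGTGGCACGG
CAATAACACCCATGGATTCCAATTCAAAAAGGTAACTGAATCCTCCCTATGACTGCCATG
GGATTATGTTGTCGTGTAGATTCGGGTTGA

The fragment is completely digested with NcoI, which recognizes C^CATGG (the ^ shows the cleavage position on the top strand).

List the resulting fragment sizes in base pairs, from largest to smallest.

51, 46, 34, 19 bp

NcoI sites (CCATGG) start at positions 19, 70, 116.
NcoI cuts after the first base of each site, so after positions 19, 70, 116.
Linear molecule, 3 cuts → 4 fragments:
  1–19 → 19 bp
  20–70 → 51 bp
  71–116 → 46 bp
  117–150 → 34 bp
Sorted largest to smallest: 51, 46, 34, 19 bp.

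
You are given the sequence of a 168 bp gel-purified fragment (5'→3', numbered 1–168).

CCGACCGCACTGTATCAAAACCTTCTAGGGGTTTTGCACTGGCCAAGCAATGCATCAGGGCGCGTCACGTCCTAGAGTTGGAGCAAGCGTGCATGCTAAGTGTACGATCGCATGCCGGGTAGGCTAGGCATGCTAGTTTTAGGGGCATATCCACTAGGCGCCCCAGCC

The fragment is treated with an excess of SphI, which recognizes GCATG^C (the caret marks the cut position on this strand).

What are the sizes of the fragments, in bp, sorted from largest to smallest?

95, 36, 19, 18 bp

SphI sites (GCATGC) start at positions 91, 110, 128.
SphI cuts after base 5 of each site (before the last base), so after positions 95, 114, 132.
Linear molecule, 3 cuts → 4 fragments:
  1–95 → 95 bp
  96–114 → 19 bp
  115–132 → 18 bp
  133–168 → 36 bp
Sorted largest to smallest: 95, 36, 19, 18 bp.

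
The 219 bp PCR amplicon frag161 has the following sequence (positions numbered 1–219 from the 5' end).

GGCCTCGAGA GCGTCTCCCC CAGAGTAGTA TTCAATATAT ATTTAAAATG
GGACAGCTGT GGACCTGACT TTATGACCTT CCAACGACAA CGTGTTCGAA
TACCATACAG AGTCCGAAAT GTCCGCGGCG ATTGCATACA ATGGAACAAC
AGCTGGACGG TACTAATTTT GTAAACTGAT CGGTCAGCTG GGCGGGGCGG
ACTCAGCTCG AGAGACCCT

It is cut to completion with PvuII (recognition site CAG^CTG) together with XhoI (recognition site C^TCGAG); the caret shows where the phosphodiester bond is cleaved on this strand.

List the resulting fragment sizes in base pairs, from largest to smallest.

PvuII sites (CAGCTG) start at positions 54, 150, 185.
PvuII cuts after base 3 of each site, so after positions 56, 152, 187.
XhoI sites (CTCGAG) start at positions 4, 207.
XhoI cuts after the first base of each site, so after positions 4, 207.
Combined cut positions: 4, 56, 152, 187, 207.
Linear molecule, 5 cuts → 6 fragments:
  1–4 → 4 bp
  5–56 → 52 bp
  57–152 → 96 bp
  153–187 → 35 bp
  188–207 → 20 bp
  208–219 → 12 bp
Sorted largest to smallest: 96, 52, 35, 20, 12, 4 bp.

96, 52, 35, 20, 12, 4 bp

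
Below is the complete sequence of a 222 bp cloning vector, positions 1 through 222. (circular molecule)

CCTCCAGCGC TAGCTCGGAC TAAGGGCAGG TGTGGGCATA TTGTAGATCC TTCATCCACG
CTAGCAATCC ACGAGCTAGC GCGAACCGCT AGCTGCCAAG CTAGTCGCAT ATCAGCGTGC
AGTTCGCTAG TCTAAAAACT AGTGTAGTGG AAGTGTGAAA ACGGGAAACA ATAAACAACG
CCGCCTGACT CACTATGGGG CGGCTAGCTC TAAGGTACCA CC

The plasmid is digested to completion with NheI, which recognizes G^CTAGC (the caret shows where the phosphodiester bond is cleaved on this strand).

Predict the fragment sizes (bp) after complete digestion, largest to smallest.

115, 51, 28, 15, 13 bp

NheI sites (GCTAGC) start at positions 9, 60, 75, 88, 203.
NheI cuts after the first base of each site, so after positions 9, 60, 75, 88, 203.
Circular molecule, 5 cuts → 5 fragments:
  10–60 → 51 bp
  61–75 → 15 bp
  76–88 → 13 bp
  89–203 → 115 bp
  204–222 then 1–9 → 19 + 9 = 28 bp
Sorted largest to smallest: 115, 51, 28, 15, 13 bp.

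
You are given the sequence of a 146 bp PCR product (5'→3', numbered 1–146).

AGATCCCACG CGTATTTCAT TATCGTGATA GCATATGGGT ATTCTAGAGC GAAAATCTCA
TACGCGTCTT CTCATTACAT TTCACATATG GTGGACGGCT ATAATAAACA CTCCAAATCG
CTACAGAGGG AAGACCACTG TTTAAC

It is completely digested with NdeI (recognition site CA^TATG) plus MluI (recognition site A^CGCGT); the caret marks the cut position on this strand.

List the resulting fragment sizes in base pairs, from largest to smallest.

NdeI sites (CATATG) start at positions 32, 85.
NdeI cuts after base 2 of each site, so after positions 33, 86.
MluI sites (ACGCGT) start at positions 8, 62.
MluI cuts after the first base of each site, so after positions 8, 62.
Combined cut positions: 8, 33, 62, 86.
Linear molecule, 4 cuts → 5 fragments:
  1–8 → 8 bp
  9–33 → 25 bp
  34–62 → 29 bp
  63–86 → 24 bp
  87–146 → 60 bp
Sorted largest to smallest: 60, 29, 25, 24, 8 bp.

60, 29, 25, 24, 8 bp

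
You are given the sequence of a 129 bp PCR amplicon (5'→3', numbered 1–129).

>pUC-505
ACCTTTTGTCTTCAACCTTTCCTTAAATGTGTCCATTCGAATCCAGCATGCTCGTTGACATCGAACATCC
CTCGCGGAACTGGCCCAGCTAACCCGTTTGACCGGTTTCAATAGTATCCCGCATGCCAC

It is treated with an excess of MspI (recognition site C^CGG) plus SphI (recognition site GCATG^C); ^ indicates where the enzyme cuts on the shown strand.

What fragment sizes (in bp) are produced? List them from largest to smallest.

52, 50, 23, 4 bp

The MspI site (CCGG) starts at position 102.
MspI cuts after the first base of each site, so after position 102.
SphI sites (GCATGC) start at positions 46, 121.
SphI cuts after base 5 of each site (before the last base), so after positions 50, 125.
Combined cut positions: 50, 102, 125.
Linear molecule, 3 cuts → 4 fragments:
  1–50 → 50 bp
  51–102 → 52 bp
  103–125 → 23 bp
  126–129 → 4 bp
Sorted largest to smallest: 52, 50, 23, 4 bp.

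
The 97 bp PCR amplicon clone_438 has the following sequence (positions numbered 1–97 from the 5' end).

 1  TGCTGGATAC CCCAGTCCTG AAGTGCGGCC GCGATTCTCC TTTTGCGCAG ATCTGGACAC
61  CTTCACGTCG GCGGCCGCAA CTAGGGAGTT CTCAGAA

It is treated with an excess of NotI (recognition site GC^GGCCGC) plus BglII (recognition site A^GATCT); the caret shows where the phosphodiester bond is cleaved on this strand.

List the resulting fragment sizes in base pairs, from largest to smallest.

26, 25, 23, 23 bp

NotI sites (GCGGCCGC) start at positions 25, 71.
NotI cuts after base 2 of each site, so after positions 26, 72.
The BglII site (AGATCT) starts at position 49.
BglII cuts after the first base of each site, so after position 49.
Combined cut positions: 26, 49, 72.
Linear molecule, 3 cuts → 4 fragments:
  1–26 → 26 bp
  27–49 → 23 bp
  50–72 → 23 bp
  73–97 → 25 bp
Sorted largest to smallest: 26, 25, 23, 23 bp.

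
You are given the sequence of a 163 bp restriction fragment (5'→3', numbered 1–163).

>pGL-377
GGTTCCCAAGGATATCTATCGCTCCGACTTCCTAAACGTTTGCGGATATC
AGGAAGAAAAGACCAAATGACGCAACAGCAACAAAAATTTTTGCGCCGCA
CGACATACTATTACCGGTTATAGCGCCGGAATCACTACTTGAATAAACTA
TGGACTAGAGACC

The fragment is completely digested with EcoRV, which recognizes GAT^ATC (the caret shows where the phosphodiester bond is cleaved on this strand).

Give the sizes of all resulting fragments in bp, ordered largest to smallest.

116, 34, 13 bp

EcoRV sites (GATATC) start at positions 11, 45.
EcoRV cuts after base 3 of each site, so after positions 13, 47.
Linear molecule, 2 cuts → 3 fragments:
  1–13 → 13 bp
  14–47 → 34 bp
  48–163 → 116 bp
Sorted largest to smallest: 116, 34, 13 bp.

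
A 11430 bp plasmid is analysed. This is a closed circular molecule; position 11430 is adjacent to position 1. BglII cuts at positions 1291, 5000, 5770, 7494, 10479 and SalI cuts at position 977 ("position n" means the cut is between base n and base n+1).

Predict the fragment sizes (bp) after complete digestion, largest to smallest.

3709, 2985, 1928, 1724, 770, 314 bp

Combined cut positions (sorted): 977, 1291, 5000, 5770, 7494, 10479.
Circular molecule, 6 cuts → 6 fragments:
  1291 − 977 = 314 bp
  5000 − 1291 = 3709 bp
  5770 − 5000 = 770 bp
  7494 − 5770 = 1724 bp
  10479 − 7494 = 2985 bp
  wrap: 11430 − 10479 + 977 = 1928 bp
Sorted largest to smallest: 3709, 2985, 1928, 1724, 770, 314 bp.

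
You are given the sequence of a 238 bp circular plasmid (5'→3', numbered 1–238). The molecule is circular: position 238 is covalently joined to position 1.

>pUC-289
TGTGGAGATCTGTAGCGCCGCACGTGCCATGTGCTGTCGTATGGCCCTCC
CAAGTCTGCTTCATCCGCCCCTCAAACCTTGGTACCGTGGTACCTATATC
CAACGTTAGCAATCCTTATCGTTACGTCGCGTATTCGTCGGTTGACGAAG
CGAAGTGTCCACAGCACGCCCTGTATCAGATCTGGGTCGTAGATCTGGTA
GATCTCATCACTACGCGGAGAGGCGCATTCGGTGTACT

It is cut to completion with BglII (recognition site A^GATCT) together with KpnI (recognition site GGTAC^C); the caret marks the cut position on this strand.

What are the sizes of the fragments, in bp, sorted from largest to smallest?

85, 79, 44, 13, 9, 8 bp

BglII sites (AGATCT) start at positions 6, 178, 191, 200.
BglII cuts after the first base of each site, so after positions 6, 178, 191, 200.
KpnI sites (GGTACC) start at positions 81, 89.
KpnI cuts after base 5 of each site (before the last base), so after positions 85, 93.
Combined cut positions: 6, 85, 93, 178, 191, 200.
Circular molecule, 6 cuts → 6 fragments:
  7–85 → 79 bp
  86–93 → 8 bp
  94–178 → 85 bp
  179–191 → 13 bp
  192–200 → 9 bp
  201–238 then 1–6 → 38 + 6 = 44 bp
Sorted largest to smallest: 85, 79, 44, 13, 9, 8 bp.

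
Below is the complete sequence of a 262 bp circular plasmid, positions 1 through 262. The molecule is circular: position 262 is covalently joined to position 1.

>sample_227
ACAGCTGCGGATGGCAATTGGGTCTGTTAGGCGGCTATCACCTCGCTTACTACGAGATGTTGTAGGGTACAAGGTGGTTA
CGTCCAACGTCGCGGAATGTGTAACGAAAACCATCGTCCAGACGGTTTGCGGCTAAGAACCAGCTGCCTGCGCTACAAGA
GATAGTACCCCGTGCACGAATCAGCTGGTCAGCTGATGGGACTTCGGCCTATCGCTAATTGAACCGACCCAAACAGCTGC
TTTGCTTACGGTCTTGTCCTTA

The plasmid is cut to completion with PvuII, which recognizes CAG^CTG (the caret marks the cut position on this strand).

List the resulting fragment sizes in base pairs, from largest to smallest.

PvuII sites (CAGCTG) start at positions 2, 141, 182, 190, 234.
PvuII cuts after base 3 of each site, so after positions 4, 143, 184, 192, 236.
Circular molecule, 5 cuts → 5 fragments:
  5–143 → 139 bp
  144–184 → 41 bp
  185–192 → 8 bp
  193–236 → 44 bp
  237–262 then 1–4 → 26 + 4 = 30 bp
Sorted largest to smallest: 139, 44, 41, 30, 8 bp.

139, 44, 41, 30, 8 bp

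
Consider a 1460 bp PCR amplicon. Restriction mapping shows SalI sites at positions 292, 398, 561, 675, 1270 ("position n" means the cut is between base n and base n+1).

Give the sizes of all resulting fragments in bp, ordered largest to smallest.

595, 292, 190, 163, 114, 106 bp

Linear molecule, 5 cuts → 6 fragments:
  292 − 0 = 292 bp
  398 − 292 = 106 bp
  561 − 398 = 163 bp
  675 − 561 = 114 bp
  1270 − 675 = 595 bp
  1460 − 1270 = 190 bp
Sorted largest to smallest: 595, 292, 190, 163, 114, 106 bp.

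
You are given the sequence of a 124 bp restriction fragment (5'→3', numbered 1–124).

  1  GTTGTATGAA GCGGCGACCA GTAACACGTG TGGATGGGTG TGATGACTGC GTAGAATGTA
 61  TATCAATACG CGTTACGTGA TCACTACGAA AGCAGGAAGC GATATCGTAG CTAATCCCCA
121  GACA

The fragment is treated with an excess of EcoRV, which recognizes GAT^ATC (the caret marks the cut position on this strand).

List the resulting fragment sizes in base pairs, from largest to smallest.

103, 21 bp

The EcoRV site (GATATC) starts at position 101.
EcoRV cuts after base 3 of each site, so after position 103.
Linear molecule, 1 cut → 2 fragments:
  1–103 → 103 bp
  104–124 → 21 bp
Sorted largest to smallest: 103, 21 bp.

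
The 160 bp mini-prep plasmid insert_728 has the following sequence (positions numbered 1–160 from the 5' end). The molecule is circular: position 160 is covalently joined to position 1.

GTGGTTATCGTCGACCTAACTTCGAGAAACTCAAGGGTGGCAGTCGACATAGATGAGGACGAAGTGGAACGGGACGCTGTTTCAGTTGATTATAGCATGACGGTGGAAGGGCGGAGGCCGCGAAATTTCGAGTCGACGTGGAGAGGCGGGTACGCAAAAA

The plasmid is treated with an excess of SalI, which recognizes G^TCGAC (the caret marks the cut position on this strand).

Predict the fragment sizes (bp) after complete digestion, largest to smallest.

89, 38, 33 bp

SalI sites (GTCGAC) start at positions 10, 43, 132.
SalI cuts after the first base of each site, so after positions 10, 43, 132.
Circular molecule, 3 cuts → 3 fragments:
  11–43 → 33 bp
  44–132 → 89 bp
  133–160 then 1–10 → 28 + 10 = 38 bp
Sorted largest to smallest: 89, 38, 33 bp.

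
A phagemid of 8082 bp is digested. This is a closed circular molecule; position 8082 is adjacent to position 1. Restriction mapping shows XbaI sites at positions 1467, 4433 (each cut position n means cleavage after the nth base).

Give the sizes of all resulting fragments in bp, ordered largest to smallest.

5116, 2966 bp

Circular molecule, 2 cuts → 2 fragments:
  4433 − 1467 = 2966 bp
  wrap: 8082 − 4433 + 1467 = 5116 bp
Sorted largest to smallest: 5116, 2966 bp.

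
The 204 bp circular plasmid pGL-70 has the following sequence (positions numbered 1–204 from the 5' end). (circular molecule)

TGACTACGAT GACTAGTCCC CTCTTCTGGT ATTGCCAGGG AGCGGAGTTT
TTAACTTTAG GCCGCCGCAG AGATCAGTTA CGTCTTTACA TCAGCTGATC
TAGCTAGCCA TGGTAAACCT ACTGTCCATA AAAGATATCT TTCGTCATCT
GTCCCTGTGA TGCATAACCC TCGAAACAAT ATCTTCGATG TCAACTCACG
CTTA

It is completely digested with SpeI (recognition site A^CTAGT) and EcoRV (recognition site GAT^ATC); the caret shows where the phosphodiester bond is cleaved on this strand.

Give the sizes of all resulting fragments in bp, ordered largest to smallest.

124, 80 bp

The SpeI site (ACTAGT) starts at position 12.
SpeI cuts after the first base of each site, so after position 12.
The EcoRV site (GATATC) starts at position 134.
EcoRV cuts after base 3 of each site, so after position 136.
Combined cut positions: 12, 136.
Circular molecule, 2 cuts → 2 fragments:
  13–136 → 124 bp
  137–204 then 1–12 → 68 + 12 = 80 bp
Sorted largest to smallest: 124, 80 bp.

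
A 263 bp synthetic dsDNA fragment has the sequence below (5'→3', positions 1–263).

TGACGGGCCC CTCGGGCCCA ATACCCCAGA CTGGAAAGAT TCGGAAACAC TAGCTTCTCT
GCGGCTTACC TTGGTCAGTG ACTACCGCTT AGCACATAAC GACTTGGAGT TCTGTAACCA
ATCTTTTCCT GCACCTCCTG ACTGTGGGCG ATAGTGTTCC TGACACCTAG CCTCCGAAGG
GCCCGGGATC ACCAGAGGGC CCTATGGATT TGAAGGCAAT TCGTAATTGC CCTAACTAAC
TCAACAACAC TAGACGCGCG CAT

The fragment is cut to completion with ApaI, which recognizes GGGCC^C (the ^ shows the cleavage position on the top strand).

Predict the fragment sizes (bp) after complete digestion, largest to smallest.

ApaI sites (GGGCCC) start at positions 5, 14, 179, 197.
ApaI cuts after base 5 of each site (before the last base), so after positions 9, 18, 183, 201.
Linear molecule, 4 cuts → 5 fragments:
  1–9 → 9 bp
  10–18 → 9 bp
  19–183 → 165 bp
  184–201 → 18 bp
  202–263 → 62 bp
Sorted largest to smallest: 165, 62, 18, 9, 9 bp.

165, 62, 18, 9, 9 bp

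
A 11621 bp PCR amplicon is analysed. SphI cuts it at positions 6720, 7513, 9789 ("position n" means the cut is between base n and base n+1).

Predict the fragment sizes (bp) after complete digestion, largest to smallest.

6720, 2276, 1832, 793 bp

Linear molecule, 3 cuts → 4 fragments:
  6720 − 0 = 6720 bp
  7513 − 6720 = 793 bp
  9789 − 7513 = 2276 bp
  11621 − 9789 = 1832 bp
Sorted largest to smallest: 6720, 2276, 1832, 793 bp.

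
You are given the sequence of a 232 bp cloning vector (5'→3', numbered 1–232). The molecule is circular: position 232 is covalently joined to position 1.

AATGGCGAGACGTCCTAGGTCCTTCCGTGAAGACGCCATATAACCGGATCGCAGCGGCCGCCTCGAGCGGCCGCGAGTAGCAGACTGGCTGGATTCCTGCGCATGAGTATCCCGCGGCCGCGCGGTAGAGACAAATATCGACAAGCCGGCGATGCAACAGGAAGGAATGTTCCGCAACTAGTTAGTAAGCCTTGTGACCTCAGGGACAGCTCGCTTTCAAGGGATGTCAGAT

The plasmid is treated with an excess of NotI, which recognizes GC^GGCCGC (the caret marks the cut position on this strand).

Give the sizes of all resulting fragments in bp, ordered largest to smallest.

172, 47, 13 bp

NotI sites (GCGGCCGC) start at positions 54, 67, 114.
NotI cuts after base 2 of each site, so after positions 55, 68, 115.
Circular molecule, 3 cuts → 3 fragments:
  56–68 → 13 bp
  69–115 → 47 bp
  116–232 then 1–55 → 117 + 55 = 172 bp
Sorted largest to smallest: 172, 47, 13 bp.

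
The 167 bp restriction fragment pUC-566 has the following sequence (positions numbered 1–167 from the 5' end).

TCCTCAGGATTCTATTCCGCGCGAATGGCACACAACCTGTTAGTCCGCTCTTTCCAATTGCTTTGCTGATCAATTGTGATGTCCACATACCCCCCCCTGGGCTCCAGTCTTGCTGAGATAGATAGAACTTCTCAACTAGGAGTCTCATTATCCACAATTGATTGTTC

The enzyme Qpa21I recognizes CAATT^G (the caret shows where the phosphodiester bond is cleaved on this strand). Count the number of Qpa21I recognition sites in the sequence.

CAATTG occurs starting at positions 55, 71, 155.
Qpa21I cuts at 3 sites.

3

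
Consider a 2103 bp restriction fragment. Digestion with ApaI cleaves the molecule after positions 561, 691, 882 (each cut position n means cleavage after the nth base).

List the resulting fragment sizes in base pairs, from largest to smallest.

Linear molecule, 3 cuts → 4 fragments:
  561 − 0 = 561 bp
  691 − 561 = 130 bp
  882 − 691 = 191 bp
  2103 − 882 = 1221 bp
Sorted largest to smallest: 1221, 561, 191, 130 bp.

1221, 561, 191, 130 bp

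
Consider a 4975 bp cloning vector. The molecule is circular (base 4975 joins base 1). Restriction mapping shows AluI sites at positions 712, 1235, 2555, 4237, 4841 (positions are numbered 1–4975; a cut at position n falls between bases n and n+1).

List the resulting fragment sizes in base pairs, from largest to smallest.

1682, 1320, 846, 604, 523 bp

Circular molecule, 5 cuts → 5 fragments:
  1235 − 712 = 523 bp
  2555 − 1235 = 1320 bp
  4237 − 2555 = 1682 bp
  4841 − 4237 = 604 bp
  wrap: 4975 − 4841 + 712 = 846 bp
Sorted largest to smallest: 1682, 1320, 846, 604, 523 bp.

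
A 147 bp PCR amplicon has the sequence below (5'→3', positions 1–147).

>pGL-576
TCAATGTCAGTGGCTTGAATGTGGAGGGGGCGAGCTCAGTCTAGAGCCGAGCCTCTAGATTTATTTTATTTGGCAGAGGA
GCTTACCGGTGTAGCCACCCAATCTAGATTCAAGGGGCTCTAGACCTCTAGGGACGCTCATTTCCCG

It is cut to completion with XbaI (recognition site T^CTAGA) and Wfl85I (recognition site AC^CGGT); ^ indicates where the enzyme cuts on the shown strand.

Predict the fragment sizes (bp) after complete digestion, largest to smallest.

40, 32, 28, 17, 16, 14 bp

XbaI sites (TCTAGA) start at positions 40, 54, 103, 119.
XbaI cuts after the first base of each site, so after positions 40, 54, 103, 119.
The Wfl85I site (ACCGGT) starts at position 85.
Wfl85I cuts after base 2 of each site, so after position 86.
Combined cut positions: 40, 54, 86, 103, 119.
Linear molecule, 5 cuts → 6 fragments:
  1–40 → 40 bp
  41–54 → 14 bp
  55–86 → 32 bp
  87–103 → 17 bp
  104–119 → 16 bp
  120–147 → 28 bp
Sorted largest to smallest: 40, 32, 28, 17, 16, 14 bp.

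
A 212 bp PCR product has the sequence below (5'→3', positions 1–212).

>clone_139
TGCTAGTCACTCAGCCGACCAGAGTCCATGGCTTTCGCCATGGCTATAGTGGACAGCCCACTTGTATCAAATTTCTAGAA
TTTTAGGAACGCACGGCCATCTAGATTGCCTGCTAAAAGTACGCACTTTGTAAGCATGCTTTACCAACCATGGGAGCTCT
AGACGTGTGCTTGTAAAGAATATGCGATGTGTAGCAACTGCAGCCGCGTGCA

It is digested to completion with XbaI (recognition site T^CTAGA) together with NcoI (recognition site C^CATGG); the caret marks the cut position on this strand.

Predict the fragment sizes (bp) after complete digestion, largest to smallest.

XbaI sites (TCTAGA) start at positions 74, 100, 158.
XbaI cuts after the first base of each site, so after positions 74, 100, 158.
NcoI sites (CCATGG) start at positions 26, 38, 148.
NcoI cuts after the first base of each site, so after positions 26, 38, 148.
Combined cut positions: 26, 38, 74, 100, 148, 158.
Linear molecule, 6 cuts → 7 fragments:
  1–26 → 26 bp
  27–38 → 12 bp
  39–74 → 36 bp
  75–100 → 26 bp
  101–148 → 48 bp
  149–158 → 10 bp
  159–212 → 54 bp
Sorted largest to smallest: 54, 48, 36, 26, 26, 12, 10 bp.

54, 48, 36, 26, 26, 12, 10 bp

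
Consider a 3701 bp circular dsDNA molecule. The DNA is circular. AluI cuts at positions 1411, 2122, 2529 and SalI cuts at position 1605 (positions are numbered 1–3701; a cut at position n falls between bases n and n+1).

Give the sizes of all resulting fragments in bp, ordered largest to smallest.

2583, 517, 407, 194 bp

Combined cut positions (sorted): 1411, 1605, 2122, 2529.
Circular molecule, 4 cuts → 4 fragments:
  1605 − 1411 = 194 bp
  2122 − 1605 = 517 bp
  2529 − 2122 = 407 bp
  wrap: 3701 − 2529 + 1411 = 2583 bp
Sorted largest to smallest: 2583, 517, 407, 194 bp.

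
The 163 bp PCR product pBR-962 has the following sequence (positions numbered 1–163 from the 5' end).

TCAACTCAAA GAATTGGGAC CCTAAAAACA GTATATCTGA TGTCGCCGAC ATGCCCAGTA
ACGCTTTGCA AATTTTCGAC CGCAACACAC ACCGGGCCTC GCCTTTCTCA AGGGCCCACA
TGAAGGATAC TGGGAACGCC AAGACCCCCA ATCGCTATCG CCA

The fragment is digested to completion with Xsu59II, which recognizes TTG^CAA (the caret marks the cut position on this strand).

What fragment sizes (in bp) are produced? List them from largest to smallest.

95, 68 bp

The Xsu59II site (TTGCAA) starts at position 66.
Xsu59II cuts after base 3 of each site, so after position 68.
Linear molecule, 1 cut → 2 fragments:
  1–68 → 68 bp
  69–163 → 95 bp
Sorted largest to smallest: 95, 68 bp.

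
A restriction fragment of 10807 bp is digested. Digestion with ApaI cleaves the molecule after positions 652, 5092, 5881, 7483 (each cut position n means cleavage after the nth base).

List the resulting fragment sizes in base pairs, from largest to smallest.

4440, 3324, 1602, 789, 652 bp

Linear molecule, 4 cuts → 5 fragments:
  652 − 0 = 652 bp
  5092 − 652 = 4440 bp
  5881 − 5092 = 789 bp
  7483 − 5881 = 1602 bp
  10807 − 7483 = 3324 bp
Sorted largest to smallest: 4440, 3324, 1602, 789, 652 bp.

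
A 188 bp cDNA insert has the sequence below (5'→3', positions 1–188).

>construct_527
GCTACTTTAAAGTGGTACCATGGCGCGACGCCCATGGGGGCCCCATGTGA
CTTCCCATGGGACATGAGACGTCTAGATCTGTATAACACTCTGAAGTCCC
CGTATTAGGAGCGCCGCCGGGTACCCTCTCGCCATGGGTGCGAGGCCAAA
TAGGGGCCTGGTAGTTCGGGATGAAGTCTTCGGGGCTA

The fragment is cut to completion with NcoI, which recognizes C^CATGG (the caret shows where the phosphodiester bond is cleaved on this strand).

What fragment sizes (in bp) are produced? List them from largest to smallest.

77, 56, 23, 18, 14 bp

NcoI sites (CCATGG) start at positions 18, 32, 55, 132.
NcoI cuts after the first base of each site, so after positions 18, 32, 55, 132.
Linear molecule, 4 cuts → 5 fragments:
  1–18 → 18 bp
  19–32 → 14 bp
  33–55 → 23 bp
  56–132 → 77 bp
  133–188 → 56 bp
Sorted largest to smallest: 77, 56, 23, 18, 14 bp.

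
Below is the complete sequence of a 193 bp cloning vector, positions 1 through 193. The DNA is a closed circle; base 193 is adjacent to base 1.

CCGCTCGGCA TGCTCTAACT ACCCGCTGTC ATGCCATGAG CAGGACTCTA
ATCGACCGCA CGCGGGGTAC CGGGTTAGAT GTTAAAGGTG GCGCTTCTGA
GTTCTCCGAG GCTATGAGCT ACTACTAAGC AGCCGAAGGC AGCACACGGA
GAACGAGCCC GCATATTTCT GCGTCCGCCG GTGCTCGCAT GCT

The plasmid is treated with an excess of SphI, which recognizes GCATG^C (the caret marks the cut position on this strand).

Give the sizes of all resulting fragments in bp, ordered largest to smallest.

179, 14 bp

SphI sites (GCATGC) start at positions 8, 187.
SphI cuts after base 5 of each site (before the last base), so after positions 12, 191.
Circular molecule, 2 cuts → 2 fragments:
  13–191 → 179 bp
  192–193 then 1–12 → 2 + 12 = 14 bp
Sorted largest to smallest: 179, 14 bp.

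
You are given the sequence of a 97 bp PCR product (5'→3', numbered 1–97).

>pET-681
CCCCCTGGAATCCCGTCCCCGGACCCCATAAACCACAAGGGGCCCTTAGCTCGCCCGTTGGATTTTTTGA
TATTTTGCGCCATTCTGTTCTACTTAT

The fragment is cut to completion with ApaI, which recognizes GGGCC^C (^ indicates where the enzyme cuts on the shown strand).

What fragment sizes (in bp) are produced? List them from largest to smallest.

53, 44 bp

The ApaI site (GGGCCC) starts at position 40.
ApaI cuts after base 5 of each site (before the last base), so after position 44.
Linear molecule, 1 cut → 2 fragments:
  1–44 → 44 bp
  45–97 → 53 bp
Sorted largest to smallest: 53, 44 bp.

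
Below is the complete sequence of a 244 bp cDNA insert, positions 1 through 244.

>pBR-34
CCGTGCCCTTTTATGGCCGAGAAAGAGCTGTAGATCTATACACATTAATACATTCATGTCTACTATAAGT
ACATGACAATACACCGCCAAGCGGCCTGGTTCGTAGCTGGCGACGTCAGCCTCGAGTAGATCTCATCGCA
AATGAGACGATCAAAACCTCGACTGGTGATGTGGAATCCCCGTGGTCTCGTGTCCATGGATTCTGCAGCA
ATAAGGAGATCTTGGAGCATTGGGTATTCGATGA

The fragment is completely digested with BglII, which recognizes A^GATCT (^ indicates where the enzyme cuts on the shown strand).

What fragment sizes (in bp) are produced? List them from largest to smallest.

BglII sites (AGATCT) start at positions 32, 128, 217.
BglII cuts after the first base of each site, so after positions 32, 128, 217.
Linear molecule, 3 cuts → 4 fragments:
  1–32 → 32 bp
  33–128 → 96 bp
  129–217 → 89 bp
  218–244 → 27 bp
Sorted largest to smallest: 96, 89, 32, 27 bp.

96, 89, 32, 27 bp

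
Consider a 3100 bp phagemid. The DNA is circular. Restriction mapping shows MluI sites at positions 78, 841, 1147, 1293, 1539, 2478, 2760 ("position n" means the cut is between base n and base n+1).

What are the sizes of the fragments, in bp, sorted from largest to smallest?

Circular molecule, 7 cuts → 7 fragments:
  841 − 78 = 763 bp
  1147 − 841 = 306 bp
  1293 − 1147 = 146 bp
  1539 − 1293 = 246 bp
  2478 − 1539 = 939 bp
  2760 − 2478 = 282 bp
  wrap: 3100 − 2760 + 78 = 418 bp
Sorted largest to smallest: 939, 763, 418, 306, 282, 246, 146 bp.

939, 763, 418, 306, 282, 246, 146 bp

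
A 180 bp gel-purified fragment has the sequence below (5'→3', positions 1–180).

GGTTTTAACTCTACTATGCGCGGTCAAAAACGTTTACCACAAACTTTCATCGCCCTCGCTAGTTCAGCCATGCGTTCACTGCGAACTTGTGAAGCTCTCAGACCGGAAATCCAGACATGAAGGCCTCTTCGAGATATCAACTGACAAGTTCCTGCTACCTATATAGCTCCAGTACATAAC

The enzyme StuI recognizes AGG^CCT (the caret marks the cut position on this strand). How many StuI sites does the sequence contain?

1

AGGCCT occurs starting at position 121.
StuI cuts at 1 site.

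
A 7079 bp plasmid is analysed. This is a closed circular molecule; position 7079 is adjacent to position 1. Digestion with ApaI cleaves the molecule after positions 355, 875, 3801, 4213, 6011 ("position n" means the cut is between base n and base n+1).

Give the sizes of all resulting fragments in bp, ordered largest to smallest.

Circular molecule, 5 cuts → 5 fragments:
  875 − 355 = 520 bp
  3801 − 875 = 2926 bp
  4213 − 3801 = 412 bp
  6011 − 4213 = 1798 bp
  wrap: 7079 − 6011 + 355 = 1423 bp
Sorted largest to smallest: 2926, 1798, 1423, 520, 412 bp.

2926, 1798, 1423, 520, 412 bp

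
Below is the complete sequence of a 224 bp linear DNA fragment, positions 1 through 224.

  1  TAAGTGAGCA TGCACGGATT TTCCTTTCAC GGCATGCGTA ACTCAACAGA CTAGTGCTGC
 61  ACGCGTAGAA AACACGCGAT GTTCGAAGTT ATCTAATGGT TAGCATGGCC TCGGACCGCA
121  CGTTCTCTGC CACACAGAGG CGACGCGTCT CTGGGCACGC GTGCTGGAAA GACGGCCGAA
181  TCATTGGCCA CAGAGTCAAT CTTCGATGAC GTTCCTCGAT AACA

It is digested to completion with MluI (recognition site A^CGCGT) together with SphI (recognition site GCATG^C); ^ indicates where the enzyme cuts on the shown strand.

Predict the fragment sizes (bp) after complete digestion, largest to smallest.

82, 67, 25, 24, 14, 12 bp

MluI sites (ACGCGT) start at positions 61, 143, 157.
MluI cuts after the first base of each site, so after positions 61, 143, 157.
SphI sites (GCATGC) start at positions 8, 32.
SphI cuts after base 5 of each site (before the last base), so after positions 12, 36.
Combined cut positions: 12, 36, 61, 143, 157.
Linear molecule, 5 cuts → 6 fragments:
  1–12 → 12 bp
  13–36 → 24 bp
  37–61 → 25 bp
  62–143 → 82 bp
  144–157 → 14 bp
  158–224 → 67 bp
Sorted largest to smallest: 82, 67, 25, 24, 14, 12 bp.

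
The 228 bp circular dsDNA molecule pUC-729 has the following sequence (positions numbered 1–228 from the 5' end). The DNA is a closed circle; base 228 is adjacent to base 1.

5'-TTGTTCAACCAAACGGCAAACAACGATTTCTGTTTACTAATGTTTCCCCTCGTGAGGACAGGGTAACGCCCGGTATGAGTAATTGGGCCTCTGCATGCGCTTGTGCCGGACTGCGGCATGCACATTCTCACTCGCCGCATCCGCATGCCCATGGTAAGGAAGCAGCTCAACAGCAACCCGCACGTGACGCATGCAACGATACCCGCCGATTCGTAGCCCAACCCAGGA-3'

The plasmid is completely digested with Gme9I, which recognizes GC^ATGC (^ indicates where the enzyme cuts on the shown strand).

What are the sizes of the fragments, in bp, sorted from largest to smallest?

132, 46, 27, 23 bp

Gme9I sites (GCATGC) start at positions 93, 116, 143, 189.
Gme9I cuts after base 2 of each site, so after positions 94, 117, 144, 190.
Circular molecule, 4 cuts → 4 fragments:
  95–117 → 23 bp
  118–144 → 27 bp
  145–190 → 46 bp
  191–228 then 1–94 → 38 + 94 = 132 bp
Sorted largest to smallest: 132, 46, 27, 23 bp.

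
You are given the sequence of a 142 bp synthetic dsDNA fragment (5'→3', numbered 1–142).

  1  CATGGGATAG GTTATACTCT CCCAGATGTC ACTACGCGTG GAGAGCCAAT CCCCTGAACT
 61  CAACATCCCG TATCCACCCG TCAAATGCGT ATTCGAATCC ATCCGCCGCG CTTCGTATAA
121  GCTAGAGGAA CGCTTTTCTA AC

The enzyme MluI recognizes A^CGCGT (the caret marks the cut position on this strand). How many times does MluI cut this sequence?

1

ACGCGT occurs starting at position 34.
MluI cuts at 1 site.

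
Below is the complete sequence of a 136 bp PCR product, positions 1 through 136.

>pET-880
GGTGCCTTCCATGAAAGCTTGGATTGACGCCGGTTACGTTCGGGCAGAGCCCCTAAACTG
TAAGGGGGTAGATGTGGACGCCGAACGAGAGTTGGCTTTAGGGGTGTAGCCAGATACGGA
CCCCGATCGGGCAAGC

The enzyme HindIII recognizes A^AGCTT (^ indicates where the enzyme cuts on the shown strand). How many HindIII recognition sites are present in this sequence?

AAGCTT occurs starting at position 15.
HindIII cuts at 1 site.

1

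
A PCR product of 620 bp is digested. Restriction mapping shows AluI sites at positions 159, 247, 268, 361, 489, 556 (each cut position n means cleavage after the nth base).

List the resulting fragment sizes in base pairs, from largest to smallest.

Linear molecule, 6 cuts → 7 fragments:
  159 − 0 = 159 bp
  247 − 159 = 88 bp
  268 − 247 = 21 bp
  361 − 268 = 93 bp
  489 − 361 = 128 bp
  556 − 489 = 67 bp
  620 − 556 = 64 bp
Sorted largest to smallest: 159, 128, 93, 88, 67, 64, 21 bp.

159, 128, 93, 88, 67, 64, 21 bp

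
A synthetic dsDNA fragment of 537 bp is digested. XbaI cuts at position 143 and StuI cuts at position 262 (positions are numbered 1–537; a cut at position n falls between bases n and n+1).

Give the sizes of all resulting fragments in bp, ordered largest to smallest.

Combined cut positions (sorted): 143, 262.
Linear molecule, 2 cuts → 3 fragments:
  143 − 0 = 143 bp
  262 − 143 = 119 bp
  537 − 262 = 275 bp
Sorted largest to smallest: 275, 143, 119 bp.

275, 143, 119 bp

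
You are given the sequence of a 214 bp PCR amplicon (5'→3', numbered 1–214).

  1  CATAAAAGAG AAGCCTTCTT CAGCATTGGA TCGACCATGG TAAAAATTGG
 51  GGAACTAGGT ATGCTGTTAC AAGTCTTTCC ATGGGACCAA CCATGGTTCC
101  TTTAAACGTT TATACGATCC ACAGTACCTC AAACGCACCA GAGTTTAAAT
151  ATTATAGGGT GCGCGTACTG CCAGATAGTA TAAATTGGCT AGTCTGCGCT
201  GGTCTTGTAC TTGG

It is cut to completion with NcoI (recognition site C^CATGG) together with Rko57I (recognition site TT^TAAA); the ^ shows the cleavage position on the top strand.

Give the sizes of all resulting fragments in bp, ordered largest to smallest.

69, 44, 43, 35, 12, 11 bp

NcoI sites (CCATGG) start at positions 35, 79, 91.
NcoI cuts after the first base of each site, so after positions 35, 79, 91.
Rko57I sites (TTTAAA) start at positions 101, 144.
Rko57I cuts after base 2 of each site, so after positions 102, 145.
Combined cut positions: 35, 79, 91, 102, 145.
Linear molecule, 5 cuts → 6 fragments:
  1–35 → 35 bp
  36–79 → 44 bp
  80–91 → 12 bp
  92–102 → 11 bp
  103–145 → 43 bp
  146–214 → 69 bp
Sorted largest to smallest: 69, 44, 43, 35, 12, 11 bp.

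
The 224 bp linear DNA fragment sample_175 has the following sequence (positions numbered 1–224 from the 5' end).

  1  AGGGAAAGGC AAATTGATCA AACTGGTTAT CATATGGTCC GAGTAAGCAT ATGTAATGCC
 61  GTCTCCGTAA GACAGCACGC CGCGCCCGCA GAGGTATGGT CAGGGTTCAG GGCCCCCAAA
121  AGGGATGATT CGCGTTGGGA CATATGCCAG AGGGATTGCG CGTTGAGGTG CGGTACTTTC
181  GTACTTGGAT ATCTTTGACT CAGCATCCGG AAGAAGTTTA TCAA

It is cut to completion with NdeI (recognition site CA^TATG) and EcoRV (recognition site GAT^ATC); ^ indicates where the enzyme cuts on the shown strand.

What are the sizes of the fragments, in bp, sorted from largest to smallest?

93, 48, 34, 32, 17 bp

NdeI sites (CATATG) start at positions 31, 48, 141.
NdeI cuts after base 2 of each site, so after positions 32, 49, 142.
The EcoRV site (GATATC) starts at position 188.
EcoRV cuts after base 3 of each site, so after position 190.
Combined cut positions: 32, 49, 142, 190.
Linear molecule, 4 cuts → 5 fragments:
  1–32 → 32 bp
  33–49 → 17 bp
  50–142 → 93 bp
  143–190 → 48 bp
  191–224 → 34 bp
Sorted largest to smallest: 93, 48, 34, 32, 17 bp.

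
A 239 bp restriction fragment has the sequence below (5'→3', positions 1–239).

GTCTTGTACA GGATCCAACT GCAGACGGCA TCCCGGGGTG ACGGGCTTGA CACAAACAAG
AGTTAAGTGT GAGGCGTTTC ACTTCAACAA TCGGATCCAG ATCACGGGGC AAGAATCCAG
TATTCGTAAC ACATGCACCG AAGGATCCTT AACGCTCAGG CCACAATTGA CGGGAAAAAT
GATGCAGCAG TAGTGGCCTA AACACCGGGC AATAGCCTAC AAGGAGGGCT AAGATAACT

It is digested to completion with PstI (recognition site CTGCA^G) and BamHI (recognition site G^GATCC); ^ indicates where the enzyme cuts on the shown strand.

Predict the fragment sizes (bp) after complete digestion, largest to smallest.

96, 70, 50, 12, 11 bp

The PstI site (CTGCAG) starts at position 19.
PstI cuts after base 5 of each site (before the last base), so after position 23.
BamHI sites (GGATCC) start at positions 11, 93, 143.
BamHI cuts after the first base of each site, so after positions 11, 93, 143.
Combined cut positions: 11, 23, 93, 143.
Linear molecule, 4 cuts → 5 fragments:
  1–11 → 11 bp
  12–23 → 12 bp
  24–93 → 70 bp
  94–143 → 50 bp
  144–239 → 96 bp
Sorted largest to smallest: 96, 70, 50, 12, 11 bp.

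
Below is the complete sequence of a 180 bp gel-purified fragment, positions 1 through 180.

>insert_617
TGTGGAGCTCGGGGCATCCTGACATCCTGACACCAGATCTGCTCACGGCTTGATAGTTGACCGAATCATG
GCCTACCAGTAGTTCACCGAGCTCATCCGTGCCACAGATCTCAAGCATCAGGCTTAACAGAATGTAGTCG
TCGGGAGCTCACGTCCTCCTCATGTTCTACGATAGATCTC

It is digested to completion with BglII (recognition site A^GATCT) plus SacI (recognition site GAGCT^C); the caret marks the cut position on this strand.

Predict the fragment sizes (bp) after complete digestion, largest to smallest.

58, 43, 26, 25, 13, 9, 6 bp

BglII sites (AGATCT) start at positions 35, 106, 174.
BglII cuts after the first base of each site, so after positions 35, 106, 174.
SacI sites (GAGCTC) start at positions 5, 89, 145.
SacI cuts after base 5 of each site (before the last base), so after positions 9, 93, 149.
Combined cut positions: 9, 35, 93, 106, 149, 174.
Linear molecule, 6 cuts → 7 fragments:
  1–9 → 9 bp
  10–35 → 26 bp
  36–93 → 58 bp
  94–106 → 13 bp
  107–149 → 43 bp
  150–174 → 25 bp
  175–180 → 6 bp
Sorted largest to smallest: 58, 43, 26, 25, 13, 9, 6 bp.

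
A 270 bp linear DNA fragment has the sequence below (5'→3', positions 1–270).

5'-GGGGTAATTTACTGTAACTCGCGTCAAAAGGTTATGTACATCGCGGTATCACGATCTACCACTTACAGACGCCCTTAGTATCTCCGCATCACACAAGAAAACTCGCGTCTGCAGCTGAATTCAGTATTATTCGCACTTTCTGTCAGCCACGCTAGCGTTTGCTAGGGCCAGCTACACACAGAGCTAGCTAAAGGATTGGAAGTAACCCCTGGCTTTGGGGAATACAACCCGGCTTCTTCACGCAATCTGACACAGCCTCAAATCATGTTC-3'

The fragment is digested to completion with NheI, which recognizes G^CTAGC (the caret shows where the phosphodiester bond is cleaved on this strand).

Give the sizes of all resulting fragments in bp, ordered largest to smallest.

NheI sites (GCTAGC) start at positions 151, 183.
NheI cuts after the first base of each site, so after positions 151, 183.
Linear molecule, 2 cuts → 3 fragments:
  1–151 → 151 bp
  152–183 → 32 bp
  184–270 → 87 bp
Sorted largest to smallest: 151, 87, 32 bp.

151, 87, 32 bp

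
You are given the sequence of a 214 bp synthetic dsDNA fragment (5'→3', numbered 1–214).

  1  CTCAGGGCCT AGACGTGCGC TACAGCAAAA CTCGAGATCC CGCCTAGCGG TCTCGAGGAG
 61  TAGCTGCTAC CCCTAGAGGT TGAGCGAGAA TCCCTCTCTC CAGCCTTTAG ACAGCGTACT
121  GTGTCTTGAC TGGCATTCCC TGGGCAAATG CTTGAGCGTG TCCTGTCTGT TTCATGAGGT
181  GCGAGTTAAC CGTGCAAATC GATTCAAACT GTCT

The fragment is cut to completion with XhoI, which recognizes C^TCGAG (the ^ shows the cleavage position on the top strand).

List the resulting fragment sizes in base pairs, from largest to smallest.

162, 31, 21 bp

XhoI sites (CTCGAG) start at positions 31, 52.
XhoI cuts after the first base of each site, so after positions 31, 52.
Linear molecule, 2 cuts → 3 fragments:
  1–31 → 31 bp
  32–52 → 21 bp
  53–214 → 162 bp
Sorted largest to smallest: 162, 31, 21 bp.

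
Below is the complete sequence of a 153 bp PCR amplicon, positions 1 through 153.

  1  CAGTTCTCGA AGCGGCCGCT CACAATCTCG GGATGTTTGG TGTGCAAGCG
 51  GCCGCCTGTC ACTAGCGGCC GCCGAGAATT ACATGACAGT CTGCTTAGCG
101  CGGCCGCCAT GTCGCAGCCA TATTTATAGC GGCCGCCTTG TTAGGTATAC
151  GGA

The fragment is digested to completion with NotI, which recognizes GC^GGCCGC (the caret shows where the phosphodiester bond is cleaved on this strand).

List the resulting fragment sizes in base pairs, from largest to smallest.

36, 35, 29, 23, 17, 13 bp

NotI sites (GCGGCCGC) start at positions 12, 48, 65, 100, 129.
NotI cuts after base 2 of each site, so after positions 13, 49, 66, 101, 130.
Linear molecule, 5 cuts → 6 fragments:
  1–13 → 13 bp
  14–49 → 36 bp
  50–66 → 17 bp
  67–101 → 35 bp
  102–130 → 29 bp
  131–153 → 23 bp
Sorted largest to smallest: 36, 35, 29, 23, 17, 13 bp.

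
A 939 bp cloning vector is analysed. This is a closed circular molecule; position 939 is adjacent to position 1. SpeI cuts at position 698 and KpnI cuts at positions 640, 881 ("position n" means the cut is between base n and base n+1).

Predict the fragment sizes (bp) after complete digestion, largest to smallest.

698, 183, 58 bp

Combined cut positions (sorted): 640, 698, 881.
Circular molecule, 3 cuts → 3 fragments:
  698 − 640 = 58 bp
  881 − 698 = 183 bp
  wrap: 939 − 881 + 640 = 698 bp
Sorted largest to smallest: 698, 183, 58 bp.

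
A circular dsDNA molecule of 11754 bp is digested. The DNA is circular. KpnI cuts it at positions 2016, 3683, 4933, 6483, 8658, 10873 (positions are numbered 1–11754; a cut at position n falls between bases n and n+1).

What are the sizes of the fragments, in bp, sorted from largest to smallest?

2897, 2215, 2175, 1667, 1550, 1250 bp

Circular molecule, 6 cuts → 6 fragments:
  3683 − 2016 = 1667 bp
  4933 − 3683 = 1250 bp
  6483 − 4933 = 1550 bp
  8658 − 6483 = 2175 bp
  10873 − 8658 = 2215 bp
  wrap: 11754 − 10873 + 2016 = 2897 bp
Sorted largest to smallest: 2897, 2215, 2175, 1667, 1550, 1250 bp.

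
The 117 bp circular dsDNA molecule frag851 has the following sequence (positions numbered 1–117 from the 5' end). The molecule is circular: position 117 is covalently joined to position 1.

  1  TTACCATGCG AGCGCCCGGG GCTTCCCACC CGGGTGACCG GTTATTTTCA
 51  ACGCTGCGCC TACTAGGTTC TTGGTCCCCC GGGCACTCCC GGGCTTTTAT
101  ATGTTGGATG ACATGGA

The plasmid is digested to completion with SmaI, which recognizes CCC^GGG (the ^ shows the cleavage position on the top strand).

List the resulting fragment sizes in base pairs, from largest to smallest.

49, 44, 14, 10 bp

SmaI sites (CCCGGG) start at positions 15, 29, 78, 88.
SmaI cuts after base 3 of each site, so after positions 17, 31, 80, 90.
Circular molecule, 4 cuts → 4 fragments:
  18–31 → 14 bp
  32–80 → 49 bp
  81–90 → 10 bp
  91–117 then 1–17 → 27 + 17 = 44 bp
Sorted largest to smallest: 49, 44, 14, 10 bp.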